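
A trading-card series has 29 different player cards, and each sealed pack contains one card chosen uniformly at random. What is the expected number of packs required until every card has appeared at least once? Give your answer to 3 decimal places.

114.888

Split into phases: going from k distinct to k+1 distinct takes on average 29/(29-k) packs.
E[T] = 29/29 + 29/28 + 29/27 + ... + 29/2 + 29/1 = 29·H_{29}.
H_{29} = 3.9617, so E[T] = 114.8880.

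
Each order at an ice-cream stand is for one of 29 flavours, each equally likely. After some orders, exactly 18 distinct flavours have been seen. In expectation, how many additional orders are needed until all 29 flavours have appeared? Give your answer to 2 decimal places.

87.58

The wait to go from k to k+1 distinct flavours is geometric with mean 29/(29-k).
Sum over k = 18,...,28: E = 29/11 + 29/10 + 29/9 + ... + 29/2 + 29/1 = 87.576.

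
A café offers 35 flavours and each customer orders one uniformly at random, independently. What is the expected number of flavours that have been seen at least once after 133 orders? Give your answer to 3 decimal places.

For each flavour, P(seen in 133 orders) = 1 - (34/35)^133 = 0.9788.
By linearity of expectation, E[distinct seen] = 35·(1 - (34/35)^133) = 34.2592.

34.259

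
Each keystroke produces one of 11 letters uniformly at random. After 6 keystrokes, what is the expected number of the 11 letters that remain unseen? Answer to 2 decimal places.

6.21

For each letter, P(unseen after 6) = (10/11)^6 = 0.564.
By linearity of expectation, E[unseen] = 11·(10/11)^6 = 6.209.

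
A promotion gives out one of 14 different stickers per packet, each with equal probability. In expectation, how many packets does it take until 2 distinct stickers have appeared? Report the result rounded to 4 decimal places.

Going from k to k+1 distinct takes a geometric number of packets with mean 14/(14-k).
Sum over k = 0,...,1: E = 14/14 + 14/13 = 2.07692.

2.0769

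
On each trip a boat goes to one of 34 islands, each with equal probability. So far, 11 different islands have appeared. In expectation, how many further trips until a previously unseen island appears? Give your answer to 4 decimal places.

1.4783

Each trip yields a new island with probability (34-11)/34 = 23/34, so the wait is geometric with mean 34/23.
E = 34/23 = 1.47826.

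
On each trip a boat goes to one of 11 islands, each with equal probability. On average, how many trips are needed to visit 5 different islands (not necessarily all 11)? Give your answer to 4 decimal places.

6.2687

Going from k to k+1 distinct takes a geometric number of trips with mean 11/(11-k).
Sum over k = 0,...,4: E = 11/11 + 11/10 + 11/9 + 11/8 + 11/7 = 6.26865.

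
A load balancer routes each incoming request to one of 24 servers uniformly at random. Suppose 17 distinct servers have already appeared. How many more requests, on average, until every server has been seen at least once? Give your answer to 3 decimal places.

The wait to go from k to k+1 distinct servers is geometric with mean 24/(24-k).
Sum over k = 17,...,23: E = 24/7 + 24/6 + 24/5 + ... + 24/2 + 24/1 = 62.2286.

62.229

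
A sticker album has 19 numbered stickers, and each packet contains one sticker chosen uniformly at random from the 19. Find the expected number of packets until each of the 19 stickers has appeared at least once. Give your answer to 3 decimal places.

Split into phases: going from k distinct to k+1 distinct takes on average 19/(19-k) packets.
E[T] = 19/19 + 19/18 + 19/17 + ... + 19/2 + 19/1 = 19·H_{19}.
H_{19} = 3.5477, so E[T] = 67.4071.

67.407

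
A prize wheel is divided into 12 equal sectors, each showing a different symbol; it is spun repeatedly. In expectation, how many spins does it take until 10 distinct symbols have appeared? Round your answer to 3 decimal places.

19.239

Going from k to k+1 distinct takes a geometric number of spins with mean 12/(12-k).
Sum over k = 0,...,9: E = 12/12 + 12/11 + 12/10 + ... + 12/4 + 12/3 = 19.2385.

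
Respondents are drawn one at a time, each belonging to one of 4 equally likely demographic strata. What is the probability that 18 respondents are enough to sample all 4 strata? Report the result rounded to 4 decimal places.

Let A_i be the event that stratum i is missing after 18 respondents. By inclusion–exclusion on the A_i,
P(all seen) = Σ_{j=0}^{4} (-1)^j C(4,j)((4-j)/4)^18
= 1.00000 - 0.02255 + 0.00002 - 0.00000 + 0.00000
= 0.97747.

0.9775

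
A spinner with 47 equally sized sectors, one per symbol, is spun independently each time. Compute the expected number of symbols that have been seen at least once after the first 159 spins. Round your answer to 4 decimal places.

For each symbol, P(seen in 159 spins) = 1 - (46/47)^159 = 0.96727.
By linearity of expectation, E[distinct seen] = 47·(1 - (46/47)^159) = 45.46173.

45.4617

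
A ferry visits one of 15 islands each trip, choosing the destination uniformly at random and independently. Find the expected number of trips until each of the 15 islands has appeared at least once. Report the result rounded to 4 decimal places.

Split into phases: going from k distinct to k+1 distinct takes on average 15/(15-k) trips.
E[T] = 15/15 + 15/14 + 15/13 + ... + 15/2 + 15/1 = 15·H_{15}.
H_{15} = 3.31823, so E[T] = 49.77343.

49.7734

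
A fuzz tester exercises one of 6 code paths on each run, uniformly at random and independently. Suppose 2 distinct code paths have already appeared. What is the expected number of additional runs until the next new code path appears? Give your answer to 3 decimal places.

The number of runs until the next new code path is geometric with success probability 4/6, so its mean is 6/4.
E = 6/4 = 1.5000.

1.500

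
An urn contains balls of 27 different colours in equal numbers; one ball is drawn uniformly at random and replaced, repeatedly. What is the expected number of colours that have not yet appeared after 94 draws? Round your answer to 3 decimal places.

For each colour, P(unseen after 94) = (26/27)^94 = 0.0288.
By linearity of expectation, E[unseen] = 27·(26/27)^94 = 0.7774.

0.777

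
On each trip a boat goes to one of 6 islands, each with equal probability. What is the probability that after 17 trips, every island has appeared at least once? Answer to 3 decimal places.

By inclusion–exclusion over which islands are missing,
P(all seen) = Σ_{j=0}^{6} (-1)^j C(6,j)((6-j)/6)^17
= 1.0000 - 0.2704 + 0.0152 - 0.0002 + 0.0000 - 0.0000 + 0.0000
= 0.7446.

0.745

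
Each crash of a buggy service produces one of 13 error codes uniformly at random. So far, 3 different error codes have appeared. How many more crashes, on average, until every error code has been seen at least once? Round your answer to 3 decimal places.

The wait to go from k to k+1 distinct error codes is geometric with mean 13/(13-k).
Sum over k = 3,...,12: E = 13/10 + 13/9 + 13/8 + ... + 13/2 + 13/1 = 38.0766.

38.077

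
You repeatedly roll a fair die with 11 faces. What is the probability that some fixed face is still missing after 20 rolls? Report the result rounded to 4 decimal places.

Each roll misses the fixed face with probability (11-1)/11 = 10/11, independently.
P(still missing after 20) = (10/11)^20 = 0.14864.

0.1486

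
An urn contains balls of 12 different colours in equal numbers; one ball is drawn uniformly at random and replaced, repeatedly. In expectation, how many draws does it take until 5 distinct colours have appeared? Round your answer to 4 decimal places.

With k distinct colours already seen, the next new one arrives after an expected 12/(12-k) draws.
Sum over k = 0,...,4: E = 12/12 + 12/11 + 12/10 + 12/9 + 12/8 = 6.12424.

6.1242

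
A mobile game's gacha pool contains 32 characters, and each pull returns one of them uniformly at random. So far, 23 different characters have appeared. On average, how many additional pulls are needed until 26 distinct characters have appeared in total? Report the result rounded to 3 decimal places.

12.127

From k distinct to k+1 distinct takes on average 32/(32-k) pulls.
Sum over k = 23,...,25: E = 32/9 + 32/8 + 32/7 = 12.1270.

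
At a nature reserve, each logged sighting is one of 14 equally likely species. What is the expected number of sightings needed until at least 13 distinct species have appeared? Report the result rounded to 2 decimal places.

With k distinct species already seen, the next new one arrives after an expected 14/(14-k) sightings.
Sum over k = 0,...,12: E = 14/14 + 14/13 + 14/12 + ... + 14/3 + 14/2 = 31.522.

31.52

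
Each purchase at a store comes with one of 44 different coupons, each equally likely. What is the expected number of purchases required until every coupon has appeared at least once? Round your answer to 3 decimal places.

Split into phases: going from k distinct to k+1 distinct takes on average 44/(44-k) purchases.
E[T] = 44/44 + 44/43 + 44/42 + ... + 44/2 + 44/1 = 44·H_{44}.
H_{44} = 4.3727, so E[T] = 192.3999.

192.400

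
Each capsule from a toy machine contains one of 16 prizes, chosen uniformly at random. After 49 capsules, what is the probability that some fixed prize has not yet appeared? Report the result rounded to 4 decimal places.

0.0423

Each capsule misses the fixed prize with probability (16-1)/16 = 15/16, independently.
P(still missing after 49) = (15/16)^49 = 0.04232.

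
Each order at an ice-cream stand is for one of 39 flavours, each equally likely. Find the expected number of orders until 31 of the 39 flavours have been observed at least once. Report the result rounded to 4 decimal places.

59.8917

Going from k to k+1 distinct takes a geometric number of orders with mean 39/(39-k).
Sum over k = 0,...,30: E = 39/39 + 39/38 + 39/37 + ... + 39/10 + 39/9 = 59.89175.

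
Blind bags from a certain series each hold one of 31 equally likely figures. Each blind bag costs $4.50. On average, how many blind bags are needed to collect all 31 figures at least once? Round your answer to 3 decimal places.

The wait to go from k to k+1 distinct figures is geometric with mean 31/(31-k).
E[T] = 31/31 + 31/30 + 31/29 + ... + 31/2 + 31/1 = 31·H_{31}.
H_{31} = 4.0272, so E[T] = 124.8446.

124.845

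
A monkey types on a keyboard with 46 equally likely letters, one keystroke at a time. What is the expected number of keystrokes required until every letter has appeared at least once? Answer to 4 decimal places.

203.1676

Split into phases: going from k distinct to k+1 distinct takes on average 46/(46-k) keystrokes.
E[T] = 46/46 + 46/45 + 46/44 + ... + 46/2 + 46/1 = 46·H_{46}.
H_{46} = 4.41669, so E[T] = 203.16761.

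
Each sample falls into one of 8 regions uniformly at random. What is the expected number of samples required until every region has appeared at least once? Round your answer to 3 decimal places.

21.743

Split into phases: going from k distinct to k+1 distinct takes on average 8/(8-k) samples.
E[T] = 8/8 + 8/7 + 8/6 + ... + 8/2 + 8/1 = 8·H_{8}.
H_{8} = 2.7179, so E[T] = 21.7429.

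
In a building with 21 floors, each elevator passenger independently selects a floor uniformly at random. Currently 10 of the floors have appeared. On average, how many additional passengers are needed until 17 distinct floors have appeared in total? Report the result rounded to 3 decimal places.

With k distinct floors already seen, the next new one takes an expected 21/(21-k) passengers.
Sum over k = 10,...,16: E = 21/11 + 21/10 + 21/9 + ... + 21/6 + 21/5 = 19.6674.

19.667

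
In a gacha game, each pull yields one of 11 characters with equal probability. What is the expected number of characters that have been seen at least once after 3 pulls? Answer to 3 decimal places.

2.736

For each character, P(seen in 3 pulls) = 1 - (10/11)^3 = 0.2487.
By linearity of expectation, E[distinct seen] = 11·(1 - (10/11)^3) = 2.7355.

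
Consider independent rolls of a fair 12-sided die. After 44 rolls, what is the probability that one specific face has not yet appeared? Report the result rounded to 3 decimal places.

0.022

Each roll misses the fixed face with probability (12-1)/12 = 11/12, independently.
P(still missing after 44) = (11/12)^44 = 0.0217.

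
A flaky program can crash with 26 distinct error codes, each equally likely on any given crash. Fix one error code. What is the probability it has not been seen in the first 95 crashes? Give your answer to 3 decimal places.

Each crash misses the fixed error code with probability (26-1)/26 = 25/26, independently.
P(still missing after 95) = (25/26)^95 = 0.0241.

0.024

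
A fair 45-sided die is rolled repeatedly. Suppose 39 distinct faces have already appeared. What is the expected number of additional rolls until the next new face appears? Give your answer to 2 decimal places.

7.50

Each roll yields a new face with probability (45-39)/45 = 6/45, so the wait is geometric with mean 45/6.
E = 45/6 = 7.500.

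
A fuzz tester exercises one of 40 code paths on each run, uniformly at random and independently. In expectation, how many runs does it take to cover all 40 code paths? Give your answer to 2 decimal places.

The wait to go from k to k+1 distinct code paths is geometric with mean 40/(40-k).
E[T] = 40/40 + 40/39 + 40/38 + ... + 40/2 + 40/1 = 40·H_{40}.
H_{40} = 4.279, so E[T] = 171.142.

171.14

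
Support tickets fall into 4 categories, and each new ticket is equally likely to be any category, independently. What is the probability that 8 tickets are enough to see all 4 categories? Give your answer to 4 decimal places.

By inclusion–exclusion over which categories are missing,
P(all seen) = Σ_{j=0}^{4} (-1)^j C(4,j)((4-j)/4)^8
= 1.00000 - 0.40045 + 0.02344 - 0.00006 + 0.00000
= 0.62292.

0.6229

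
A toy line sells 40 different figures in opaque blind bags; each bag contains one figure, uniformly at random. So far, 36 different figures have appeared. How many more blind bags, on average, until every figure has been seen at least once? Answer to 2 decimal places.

83.33

With k distinct figures already seen, the next new one takes an expected 40/(40-k) blind bags.
Sum over k = 36,...,39: E = 40/4 + 40/3 + 40/2 + 40/1 = 83.333.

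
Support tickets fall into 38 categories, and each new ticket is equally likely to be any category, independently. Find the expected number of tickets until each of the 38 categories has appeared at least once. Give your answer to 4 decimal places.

The wait to go from k to k+1 distinct categories is geometric with mean 38/(38-k).
E[T] = 38/38 + 38/37 + 38/36 + ... + 38/2 + 38/1 = 38·H_{38}.
H_{38} = 4.22790, so E[T] = 160.66028.

160.6603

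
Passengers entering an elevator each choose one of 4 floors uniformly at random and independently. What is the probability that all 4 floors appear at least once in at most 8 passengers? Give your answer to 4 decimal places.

0.6229

Let A_i be the event that floor i is missing after 8 passengers. By inclusion–exclusion on the A_i,
P(all seen) = Σ_{j=0}^{4} (-1)^j C(4,j)((4-j)/4)^8
= 1.00000 - 0.40045 + 0.02344 - 0.00006 + 0.00000
= 0.62292.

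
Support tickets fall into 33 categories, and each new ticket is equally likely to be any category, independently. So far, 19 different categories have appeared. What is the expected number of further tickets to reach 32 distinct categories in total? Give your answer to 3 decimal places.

74.302

From k distinct to k+1 distinct takes on average 33/(33-k) tickets.
Sum over k = 19,...,31: E = 33/14 + 33/13 + 33/12 + ... + 33/3 + 33/2 = 74.3016.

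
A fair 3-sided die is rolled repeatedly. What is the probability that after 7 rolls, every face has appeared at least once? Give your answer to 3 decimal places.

0.826

By inclusion–exclusion over which faces are missing,
P(all seen) = Σ_{j=0}^{3} (-1)^j C(3,j)((3-j)/3)^7
= 1.0000 - 0.1756 + 0.0014 - 0.0000
= 0.8258.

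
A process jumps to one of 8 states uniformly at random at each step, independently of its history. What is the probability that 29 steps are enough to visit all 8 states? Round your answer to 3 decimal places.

0.840

By inclusion–exclusion over which states are missing,
P(all seen) = Σ_{j=0}^{8} (-1)^j C(8,j)((8-j)/8)^29
= 1.0000 - 0.1665 + 0.0067 - 0.0001 + 0.0000 - 0.0000 + 0.0000 - 0.0000 + 0.0000
= 0.8401.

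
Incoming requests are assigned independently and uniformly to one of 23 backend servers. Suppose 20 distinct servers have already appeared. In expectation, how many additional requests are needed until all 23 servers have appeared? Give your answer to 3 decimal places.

The wait to go from k to k+1 distinct servers is geometric with mean 23/(23-k).
Sum over k = 20,...,22: E = 23/3 + 23/2 + 23/1 = 42.1667.

42.167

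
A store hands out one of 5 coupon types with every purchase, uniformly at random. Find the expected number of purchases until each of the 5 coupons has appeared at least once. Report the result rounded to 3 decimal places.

11.417

Split into phases: going from k distinct to k+1 distinct takes on average 5/(5-k) purchases.
E[T] = 5/5 + 5/4 + 5/3 + 5/2 + 5/1 = 5·H_{5}.
H_{5} = 2.2833, so E[T] = 11.4167.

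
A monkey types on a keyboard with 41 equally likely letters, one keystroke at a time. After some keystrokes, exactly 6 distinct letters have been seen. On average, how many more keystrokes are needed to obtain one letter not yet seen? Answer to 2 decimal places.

The number of keystrokes until the next new letter is geometric with success probability 35/41, so its mean is 41/35.
E = 41/35 = 1.171.

1.17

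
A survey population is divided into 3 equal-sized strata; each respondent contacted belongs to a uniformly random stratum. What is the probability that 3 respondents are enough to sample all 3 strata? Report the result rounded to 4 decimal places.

By inclusion–exclusion over which strata are missing,
P(all seen) = Σ_{j=0}^{3} (-1)^j C(3,j)((3-j)/3)^3
= 1.00000 - 0.88889 + 0.11111 - 0.00000
= 0.22222.

0.2222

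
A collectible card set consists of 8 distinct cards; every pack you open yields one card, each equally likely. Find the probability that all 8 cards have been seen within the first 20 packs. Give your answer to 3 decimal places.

0.531

By inclusion–exclusion over which cards are missing,
P(all seen) = Σ_{j=0}^{8} (-1)^j C(8,j)((8-j)/8)^20
= 1.0000 - 0.5537 + 0.0888 - 0.0046 + 0.0001 - 0.0000 + 0.0000 - 0.0000 + 0.0000
= 0.5306.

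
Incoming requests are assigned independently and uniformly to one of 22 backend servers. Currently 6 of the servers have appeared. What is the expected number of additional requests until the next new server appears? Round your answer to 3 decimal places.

1.375

Each request yields a new server with probability (22-6)/22 = 16/22, so the wait is geometric with mean 22/16.
E = 22/16 = 1.3750.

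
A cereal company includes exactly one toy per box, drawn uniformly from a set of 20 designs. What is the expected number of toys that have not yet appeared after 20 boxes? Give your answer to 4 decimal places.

7.1697

For each toy, P(unseen after 20) = (19/20)^20 = 0.35849.
By linearity of expectation, E[unseen] = 20·(19/20)^20 = 7.16972.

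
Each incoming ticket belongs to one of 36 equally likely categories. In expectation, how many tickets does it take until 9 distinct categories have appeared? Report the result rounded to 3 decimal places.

With k distinct categories already seen, the next new one arrives after an expected 36/(36-k) tickets.
Sum over k = 0,...,8: E = 36/36 + 36/35 + 36/34 + ... + 36/29 + 36/28 = 10.1917.

10.192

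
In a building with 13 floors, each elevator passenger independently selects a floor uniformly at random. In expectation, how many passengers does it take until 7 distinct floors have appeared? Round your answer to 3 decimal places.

Going from k to k+1 distinct takes a geometric number of passengers with mean 13/(13-k).
Sum over k = 0,...,6: E = 13/13 + 13/12 + 13/11 + ... + 13/8 + 13/7 = 9.4917.

9.492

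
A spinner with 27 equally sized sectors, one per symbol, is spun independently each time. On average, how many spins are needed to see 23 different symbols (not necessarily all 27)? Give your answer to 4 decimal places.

48.8193

With k distinct symbols already seen, the next new one arrives after an expected 27/(27-k) spins.
Sum over k = 0,...,22: E = 27/27 + 27/26 + 27/25 + ... + 27/6 + 27/5 = 48.81933.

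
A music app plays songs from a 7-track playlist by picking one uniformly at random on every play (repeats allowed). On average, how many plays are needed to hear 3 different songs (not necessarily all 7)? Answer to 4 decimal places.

Going from k to k+1 distinct takes a geometric number of plays with mean 7/(7-k).
Sum over k = 0,...,2: E = 7/7 + 7/6 + 7/5 = 3.56667.

3.5667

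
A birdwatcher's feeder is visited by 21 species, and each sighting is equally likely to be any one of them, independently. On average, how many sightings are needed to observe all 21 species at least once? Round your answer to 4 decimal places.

After k distinct species have appeared, the next sighting gives a new one with probability (21-k)/21, so the expected wait for the (k+1)-th is 21/(21-k).
E[T] = 21/21 + 21/20 + 21/19 + ... + 21/2 + 21/1 = 21·H_{21}.
H_{21} = 3.64536, so E[T] = 76.55253.

76.5525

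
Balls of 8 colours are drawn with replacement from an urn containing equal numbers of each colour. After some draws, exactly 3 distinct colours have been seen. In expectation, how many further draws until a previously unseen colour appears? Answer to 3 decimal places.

1.600

The number of draws until the next new colour is geometric with success probability 5/8, so its mean is 8/5.
E = 8/5 = 1.6000.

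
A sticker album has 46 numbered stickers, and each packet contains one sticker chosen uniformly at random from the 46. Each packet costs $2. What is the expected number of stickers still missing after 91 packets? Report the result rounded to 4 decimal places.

6.2249

For each sticker, P(unseen after 91) = (45/46)^91 = 0.13532.
By linearity of expectation, E[unseen] = 46·(45/46)^91 = 6.22492.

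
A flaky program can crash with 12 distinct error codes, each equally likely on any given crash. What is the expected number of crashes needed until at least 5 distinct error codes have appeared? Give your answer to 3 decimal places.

6.124

With k distinct error codes already seen, the next new one arrives after an expected 12/(12-k) crashes.
Sum over k = 0,...,4: E = 12/12 + 12/11 + 12/10 + 12/9 + 12/8 = 6.1242.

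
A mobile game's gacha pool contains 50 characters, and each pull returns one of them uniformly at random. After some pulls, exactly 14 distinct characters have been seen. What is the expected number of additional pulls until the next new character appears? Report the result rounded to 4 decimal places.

1.3889

The number of pulls until the next new character is geometric with success probability 36/50, so its mean is 50/36.
E = 50/36 = 1.38889.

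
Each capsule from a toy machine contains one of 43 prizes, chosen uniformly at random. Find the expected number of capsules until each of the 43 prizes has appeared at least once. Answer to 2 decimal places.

187.05

The wait to go from k to k+1 distinct prizes is geometric with mean 43/(43-k).
E[T] = 43/43 + 43/42 + 43/41 + ... + 43/2 + 43/1 = 43·H_{43}.
H_{43} = 4.350, so E[T] = 187.050.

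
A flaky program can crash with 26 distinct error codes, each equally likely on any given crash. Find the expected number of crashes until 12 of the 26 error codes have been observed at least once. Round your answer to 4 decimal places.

15.6743

Going from k to k+1 distinct takes a geometric number of crashes with mean 26/(26-k).
Sum over k = 0,...,11: E = 26/26 + 26/25 + 26/24 + ... + 26/16 + 26/15 = 15.67429.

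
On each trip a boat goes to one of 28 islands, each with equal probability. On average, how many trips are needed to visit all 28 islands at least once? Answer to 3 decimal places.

109.961

After k distinct islands have appeared, the next trip gives a new one with probability (28-k)/28, so the expected wait for the (k+1)-th is 28/(28-k).
E[T] = 28/28 + 28/27 + 28/26 + ... + 28/2 + 28/1 = 28·H_{28}.
H_{28} = 3.9272, so E[T] = 109.9608.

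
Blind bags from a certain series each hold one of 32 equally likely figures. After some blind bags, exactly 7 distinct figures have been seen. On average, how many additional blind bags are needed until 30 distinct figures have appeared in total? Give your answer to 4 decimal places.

With k distinct figures already seen, the next new one takes an expected 32/(32-k) blind bags.
Sum over k = 7,...,29: E = 32/25 + 32/24 + 32/23 + ... + 32/4 + 32/3 = 74.11066.

74.1107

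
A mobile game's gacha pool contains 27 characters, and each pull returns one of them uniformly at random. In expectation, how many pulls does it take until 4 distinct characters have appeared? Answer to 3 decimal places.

4.243

With k distinct characters already seen, the next new one arrives after an expected 27/(27-k) pulls.
Sum over k = 0,...,3: E = 27/27 + 27/26 + 27/25 + 27/24 = 4.2435.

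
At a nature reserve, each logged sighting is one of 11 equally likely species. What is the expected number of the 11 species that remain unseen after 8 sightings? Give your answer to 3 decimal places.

5.132

For each species, P(unseen after 8) = (10/11)^8 = 0.4665.
By linearity of expectation, E[unseen] = 11·(10/11)^8 = 5.1316.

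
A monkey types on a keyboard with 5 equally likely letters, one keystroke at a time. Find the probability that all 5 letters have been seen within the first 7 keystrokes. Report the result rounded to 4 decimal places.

0.2150

By inclusion–exclusion over which letters are missing,
P(all seen) = Σ_{j=0}^{5} (-1)^j C(5,j)((5-j)/5)^7
= 1.00000 - 1.04858 + 0.27994 - 0.01638 + 0.00006 - 0.00000
= 0.21504.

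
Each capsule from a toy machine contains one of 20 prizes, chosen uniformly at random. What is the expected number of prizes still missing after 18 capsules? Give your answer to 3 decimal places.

7.944

For each prize, P(unseen after 18) = (19/20)^18 = 0.3972.
By linearity of expectation, E[unseen] = 20·(19/20)^18 = 7.9443.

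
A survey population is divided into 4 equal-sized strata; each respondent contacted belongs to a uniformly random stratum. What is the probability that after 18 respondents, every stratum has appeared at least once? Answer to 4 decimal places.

0.9775

By inclusion–exclusion over which strata are missing,
P(all seen) = Σ_{j=0}^{4} (-1)^j C(4,j)((4-j)/4)^18
= 1.00000 - 0.02255 + 0.00002 - 0.00000 + 0.00000
= 0.97747.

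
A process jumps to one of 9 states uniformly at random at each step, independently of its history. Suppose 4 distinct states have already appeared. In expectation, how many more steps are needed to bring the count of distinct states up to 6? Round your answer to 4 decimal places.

With k distinct states already seen, the next new one takes an expected 9/(9-k) steps.
Sum over k = 4,...,5: E = 9/5 + 9/4 = 4.05000.

4.0500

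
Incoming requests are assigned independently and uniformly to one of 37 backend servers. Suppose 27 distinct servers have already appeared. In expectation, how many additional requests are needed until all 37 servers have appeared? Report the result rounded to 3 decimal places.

108.372

With k distinct servers already seen, the next new one takes an expected 37/(37-k) requests.
Sum over k = 27,...,36: E = 37/10 + 37/9 + 37/8 + ... + 37/2 + 37/1 = 108.3718.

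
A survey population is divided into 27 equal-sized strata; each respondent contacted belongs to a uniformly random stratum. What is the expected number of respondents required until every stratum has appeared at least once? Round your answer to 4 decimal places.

105.0693

The wait to go from k to k+1 distinct strata is geometric with mean 27/(27-k).
E[T] = 27/27 + 27/26 + 27/25 + ... + 27/2 + 27/1 = 27·H_{27}.
H_{27} = 3.89146, so E[T] = 105.06933.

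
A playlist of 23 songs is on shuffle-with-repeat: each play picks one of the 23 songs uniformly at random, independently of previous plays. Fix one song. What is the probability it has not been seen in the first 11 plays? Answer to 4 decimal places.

On each play the fixed song fails to appear with probability 22/23.
P(still missing after 11) = (22/23)^11 = 0.61326.

0.6133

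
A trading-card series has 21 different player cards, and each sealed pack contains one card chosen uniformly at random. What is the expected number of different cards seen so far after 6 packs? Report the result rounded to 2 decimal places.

5.33

For each card, P(seen in 6 packs) = 1 - (20/21)^6 = 0.254.
By linearity of expectation, E[distinct seen] = 21·(1 - (20/21)^6) = 5.329.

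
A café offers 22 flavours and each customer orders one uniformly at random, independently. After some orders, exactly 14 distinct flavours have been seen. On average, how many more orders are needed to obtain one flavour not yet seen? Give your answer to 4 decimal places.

2.7500

Each order yields a new flavour with probability (22-14)/22 = 8/22, so the wait is geometric with mean 22/8.
E = 22/8 = 2.75000.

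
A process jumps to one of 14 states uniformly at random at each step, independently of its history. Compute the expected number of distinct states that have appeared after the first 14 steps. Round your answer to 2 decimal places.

9.04

For each state, P(seen in 14 steps) = 1 - (13/14)^14 = 0.646.
By linearity of expectation, E[distinct seen] = 14·(1 - (13/14)^14) = 9.039.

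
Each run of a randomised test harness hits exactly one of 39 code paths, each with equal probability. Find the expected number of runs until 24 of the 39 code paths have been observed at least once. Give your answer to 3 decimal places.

36.477

Going from k to k+1 distinct takes a geometric number of runs with mean 39/(39-k).
Sum over k = 0,...,23: E = 39/39 + 39/38 + 39/37 + ... + 39/17 + 39/16 = 36.4772.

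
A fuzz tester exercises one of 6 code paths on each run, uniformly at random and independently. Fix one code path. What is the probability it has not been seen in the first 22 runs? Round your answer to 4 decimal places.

0.0181

Each run misses the fixed code path with probability (6-1)/6 = 5/6, independently.
P(still missing after 22) = (5/6)^22 = 0.01811.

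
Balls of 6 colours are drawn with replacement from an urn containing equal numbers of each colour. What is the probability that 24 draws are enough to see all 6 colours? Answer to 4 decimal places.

Let A_i be the event that colour i is missing after 24 draws. By inclusion–exclusion on the A_i,
P(all seen) = Σ_{j=0}^{6} (-1)^j C(6,j)((6-j)/6)^24
= 1.00000 - 0.07547 + 0.00089 - 0.00000 + 0.00000 - 0.00000 + 0.00000
= 0.92542.

0.9254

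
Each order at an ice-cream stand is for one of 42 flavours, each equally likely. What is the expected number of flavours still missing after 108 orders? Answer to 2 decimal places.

3.11

For each flavour, P(unseen after 108) = (41/42)^108 = 0.074.
By linearity of expectation, E[unseen] = 42·(41/42)^108 = 3.112.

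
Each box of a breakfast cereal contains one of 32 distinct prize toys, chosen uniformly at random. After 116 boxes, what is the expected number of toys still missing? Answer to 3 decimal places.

0.805

For each toy, P(unseen after 116) = (31/32)^116 = 0.0252.
By linearity of expectation, E[unseen] = 32·(31/32)^116 = 0.8048.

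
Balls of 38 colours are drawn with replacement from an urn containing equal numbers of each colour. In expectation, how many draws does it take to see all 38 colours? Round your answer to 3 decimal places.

160.660

After k distinct colours have appeared, the next draw gives a new one with probability (38-k)/38, so the expected wait for the (k+1)-th is 38/(38-k).
E[T] = 38/38 + 38/37 + 38/36 + ... + 38/2 + 38/1 = 38·H_{38}.
H_{38} = 4.2279, so E[T] = 160.6603.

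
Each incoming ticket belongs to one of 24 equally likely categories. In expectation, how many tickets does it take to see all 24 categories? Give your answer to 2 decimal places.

Split into phases: going from k distinct to k+1 distinct takes on average 24/(24-k) tickets.
E[T] = 24/24 + 24/23 + 24/22 + ... + 24/2 + 24/1 = 24·H_{24}.
H_{24} = 3.776, so E[T] = 90.623.

90.62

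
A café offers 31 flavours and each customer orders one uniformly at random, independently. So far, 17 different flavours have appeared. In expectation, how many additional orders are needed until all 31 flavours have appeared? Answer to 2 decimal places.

100.80

The wait to go from k to k+1 distinct flavours is geometric with mean 31/(31-k).
Sum over k = 17,...,30: E = 31/14 + 31/13 + 31/12 + ... + 31/2 + 31/1 = 100.798.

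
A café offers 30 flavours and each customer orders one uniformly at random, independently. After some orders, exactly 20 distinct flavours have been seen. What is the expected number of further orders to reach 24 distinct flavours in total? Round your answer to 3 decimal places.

With k distinct flavours already seen, the next new one takes an expected 30/(30-k) orders.
Sum over k = 20,...,23: E = 30/10 + 30/9 + 30/8 + 30/7 = 14.3690.

14.369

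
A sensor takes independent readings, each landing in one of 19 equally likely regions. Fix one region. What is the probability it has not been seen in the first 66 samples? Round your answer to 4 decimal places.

0.0282

Each sample misses the fixed region with probability (19-1)/19 = 18/19, independently.
P(still missing after 66) = (18/19)^66 = 0.02820.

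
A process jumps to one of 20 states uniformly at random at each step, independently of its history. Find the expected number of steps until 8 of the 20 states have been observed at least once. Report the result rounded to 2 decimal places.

9.89

Going from k to k+1 distinct takes a geometric number of steps with mean 20/(20-k).
Sum over k = 0,...,7: E = 20/20 + 20/19 + 20/18 + ... + 20/14 + 20/13 = 9.891.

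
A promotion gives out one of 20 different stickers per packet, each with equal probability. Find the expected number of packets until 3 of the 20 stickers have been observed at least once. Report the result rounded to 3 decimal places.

With k distinct stickers already seen, the next new one arrives after an expected 20/(20-k) packets.
Sum over k = 0,...,2: E = 20/20 + 20/19 + 20/18 = 3.1637.

3.164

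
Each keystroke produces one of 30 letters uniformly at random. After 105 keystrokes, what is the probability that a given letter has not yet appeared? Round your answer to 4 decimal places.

0.0284

Each keystroke misses the fixed letter with probability (30-1)/30 = 29/30, independently.
P(still missing after 105) = (29/30)^105 = 0.02845.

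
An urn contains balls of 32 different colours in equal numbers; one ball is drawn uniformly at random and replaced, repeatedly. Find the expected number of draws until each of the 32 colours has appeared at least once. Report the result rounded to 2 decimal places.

129.87

The wait to go from k to k+1 distinct colours is geometric with mean 32/(32-k).
E[T] = 32/32 + 32/31 + 32/30 + ... + 32/2 + 32/1 = 32·H_{32}.
H_{32} = 4.058, so E[T] = 129.872.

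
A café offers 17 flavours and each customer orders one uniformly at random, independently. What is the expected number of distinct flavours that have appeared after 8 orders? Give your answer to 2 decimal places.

For each flavour, P(seen in 8 orders) = 1 - (16/17)^8 = 0.384.
By linearity of expectation, E[distinct seen] = 17·(1 - (16/17)^8) = 6.533.

6.53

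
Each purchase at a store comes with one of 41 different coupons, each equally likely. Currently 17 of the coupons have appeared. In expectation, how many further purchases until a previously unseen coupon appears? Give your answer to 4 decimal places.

The number of purchases until the next new coupon is geometric with success probability 24/41, so its mean is 41/24.
E = 41/24 = 1.70833.

1.7083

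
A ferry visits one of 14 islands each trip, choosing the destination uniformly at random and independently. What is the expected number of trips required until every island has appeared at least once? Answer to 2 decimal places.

45.52

After k distinct islands have appeared, the next trip gives a new one with probability (14-k)/14, so the expected wait for the (k+1)-th is 14/(14-k).
E[T] = 14/14 + 14/13 + 14/12 + ... + 14/2 + 14/1 = 14·H_{14}.
H_{14} = 3.252, so E[T] = 45.522.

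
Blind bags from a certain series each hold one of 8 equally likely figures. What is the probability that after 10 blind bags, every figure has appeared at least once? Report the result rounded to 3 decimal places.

0.028

By inclusion–exclusion over which figures are missing,
P(all seen) = Σ_{j=0}^{8} (-1)^j C(8,j)((8-j)/8)^10
= 1.0000 - 2.1046 + 1.5768 - 0.5093 + 0.0684 - 0.0031 + 0.0000 - 0.0000 + 0.0000
= 0.0282.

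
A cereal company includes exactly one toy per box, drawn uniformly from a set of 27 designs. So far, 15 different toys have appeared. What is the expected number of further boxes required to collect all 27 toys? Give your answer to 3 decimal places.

The wait to go from k to k+1 distinct toys is geometric with mean 27/(27-k).
Sum over k = 15,...,26: E = 27/12 + 27/11 + 27/10 + ... + 27/2 + 27/1 = 83.7867.

83.787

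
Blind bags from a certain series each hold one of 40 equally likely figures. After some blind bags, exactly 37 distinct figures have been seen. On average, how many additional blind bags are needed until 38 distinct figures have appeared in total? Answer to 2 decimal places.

With k distinct figures already seen, the next new one takes an expected 40/(40-k) blind bags.
Only the k = 37 term is needed: E = 40/3 = 13.333.

13.33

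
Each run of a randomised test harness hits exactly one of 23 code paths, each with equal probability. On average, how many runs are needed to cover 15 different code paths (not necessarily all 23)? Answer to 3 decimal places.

23.378

With k distinct code paths already seen, the next new one arrives after an expected 23/(23-k) runs.
Sum over k = 0,...,14: E = 23/23 + 23/22 + 23/21 + ... + 23/10 + 23/9 = 23.3780.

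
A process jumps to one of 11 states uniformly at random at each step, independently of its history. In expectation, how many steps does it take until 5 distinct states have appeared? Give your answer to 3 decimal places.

6.269

With k distinct states already seen, the next new one arrives after an expected 11/(11-k) steps.
Sum over k = 0,...,4: E = 11/11 + 11/10 + 11/9 + 11/8 + 11/7 = 6.2687.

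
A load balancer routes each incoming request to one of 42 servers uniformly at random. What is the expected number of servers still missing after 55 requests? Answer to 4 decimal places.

For each server, P(unseen after 55) = (41/42)^55 = 0.26571.
By linearity of expectation, E[unseen] = 42·(41/42)^55 = 11.15965.

11.1596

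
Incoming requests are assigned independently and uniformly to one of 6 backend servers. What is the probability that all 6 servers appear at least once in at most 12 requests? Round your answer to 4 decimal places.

0.4378

Let A_i be the event that server i is missing after 12 requests. By inclusion–exclusion on the A_i,
P(all seen) = Σ_{j=0}^{6} (-1)^j C(6,j)((6-j)/6)^12
= 1.00000 - 0.67294 + 0.11561 - 0.00488 + 0.00003 - 0.00000 + 0.00000
= 0.43782.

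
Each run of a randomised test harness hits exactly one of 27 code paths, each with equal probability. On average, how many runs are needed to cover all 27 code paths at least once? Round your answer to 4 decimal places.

Split into phases: going from k distinct to k+1 distinct takes on average 27/(27-k) runs.
E[T] = 27/27 + 27/26 + 27/25 + ... + 27/2 + 27/1 = 27·H_{27}.
H_{27} = 3.89146, so E[T] = 105.06933.

105.0693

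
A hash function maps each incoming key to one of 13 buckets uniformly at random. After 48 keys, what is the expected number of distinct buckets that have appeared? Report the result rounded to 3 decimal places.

12.721

For each bucket, P(seen in 48 keys) = 1 - (12/13)^48 = 0.9786.
By linearity of expectation, E[distinct seen] = 13·(1 - (12/13)^48) = 12.7212.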